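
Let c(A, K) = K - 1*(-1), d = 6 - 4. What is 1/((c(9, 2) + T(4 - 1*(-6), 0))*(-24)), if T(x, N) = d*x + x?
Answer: -1/792 ≈ -0.0012626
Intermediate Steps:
d = 2
T(x, N) = 3*x (T(x, N) = 2*x + x = 3*x)
c(A, K) = 1 + K (c(A, K) = K + 1 = 1 + K)
1/((c(9, 2) + T(4 - 1*(-6), 0))*(-24)) = 1/(((1 + 2) + 3*(4 - 1*(-6)))*(-24)) = 1/((3 + 3*(4 + 6))*(-24)) = 1/((3 + 3*10)*(-24)) = 1/((3 + 30)*(-24)) = 1/(33*(-24)) = 1/(-792) = -1/792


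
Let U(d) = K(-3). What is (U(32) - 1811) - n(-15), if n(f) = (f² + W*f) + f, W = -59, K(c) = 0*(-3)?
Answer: -2906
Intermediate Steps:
K(c) = 0
U(d) = 0
n(f) = f² - 58*f (n(f) = (f² - 59*f) + f = f² - 58*f)
(U(32) - 1811) - n(-15) = (0 - 1811) - (-15)*(-58 - 15) = -1811 - (-15)*(-73) = -1811 - 1*1095 = -1811 - 1095 = -2906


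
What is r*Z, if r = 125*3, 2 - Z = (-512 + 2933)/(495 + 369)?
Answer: -9625/32 ≈ -300.78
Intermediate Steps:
Z = -77/96 (Z = 2 - (-512 + 2933)/(495 + 369) = 2 - 2421/864 = 2 - 1*269/96 = 2 - 269/96 = -77/96 ≈ -0.80208)
r = 375
r*Z = 375*(-77/96) = -9625/32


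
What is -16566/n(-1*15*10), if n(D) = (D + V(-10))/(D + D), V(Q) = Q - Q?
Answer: -33132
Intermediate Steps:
V(Q) = 0
n(D) = ½ (n(D) = (D + 0)/(D + D) = D/((2*D)) = D*(1/(2*D)) = ½)
-16566/n(-1*15*10) = -16566/½ = -16566*2 = -33132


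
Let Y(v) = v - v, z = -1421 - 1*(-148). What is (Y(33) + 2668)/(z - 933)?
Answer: -1334/1103 ≈ -1.2094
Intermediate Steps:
z = -1273 (z = -1421 + 148 = -1273)
Y(v) = 0
(Y(33) + 2668)/(z - 933) = (0 + 2668)/(-1273 - 933) = 2668/(-2206) = 2668*(-1/2206) = -1334/1103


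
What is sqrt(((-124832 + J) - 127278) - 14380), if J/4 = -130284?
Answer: 21*I*sqrt(1786) ≈ 887.48*I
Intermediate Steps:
J = -521136 (J = 4*(-130284) = -521136)
sqrt(((-124832 + J) - 127278) - 14380) = sqrt(((-124832 - 521136) - 127278) - 14380) = sqrt((-645968 - 127278) - 14380) = sqrt(-773246 - 14380) = sqrt(-787626) = 21*I*sqrt(1786)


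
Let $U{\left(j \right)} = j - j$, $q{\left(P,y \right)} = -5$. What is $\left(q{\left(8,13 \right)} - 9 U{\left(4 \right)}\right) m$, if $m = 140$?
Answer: $-700$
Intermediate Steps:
$U{\left(j \right)} = 0$
$\left(q{\left(8,13 \right)} - 9 U{\left(4 \right)}\right) m = \left(-5 - 0\right) 140 = \left(-5 + 0\right) 140 = \left(-5\right) 140 = -700$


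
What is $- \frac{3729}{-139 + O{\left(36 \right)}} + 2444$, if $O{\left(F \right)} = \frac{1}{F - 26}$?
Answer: $\frac{1144002}{463} \approx 2470.8$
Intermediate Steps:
$O{\left(F \right)} = \frac{1}{-26 + F}$
$- \frac{3729}{-139 + O{\left(36 \right)}} + 2444 = - \frac{3729}{-139 + \frac{1}{-26 + 36}} + 2444 = - \frac{3729}{-139 + \frac{1}{10}} + 2444 = - \frac{3729}{- \frac{1389}{10}} + 2444 = \left(-3729\right) \left(- \frac{10}{1389}\right) + 2444 = \frac{12430}{463} + 2444 = \frac{1144002}{463}$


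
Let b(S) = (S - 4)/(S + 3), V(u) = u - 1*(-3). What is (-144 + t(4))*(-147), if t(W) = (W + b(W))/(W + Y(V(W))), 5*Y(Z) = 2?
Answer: 231378/11 ≈ 21034.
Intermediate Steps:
V(u) = 3 + u (V(u) = u + 3 = 3 + u)
b(S) = (-4 + S)/(3 + S)
Y(Z) = ⅖ (Y(Z) = (⅕)*2 = ⅖)
t(W) = (W + (-4 + W)/(3 + W))/(⅖ + W) (t(W) = (W + (-4 + W)/(3 + W))/(W + ⅖) = (W + (-4 + W)/(3 + W))/(⅖ + W))
(-144 + t(4))*(-147) = (-144 + 5*(-4 + 4 + 4*(3 + 4))/((2 + 5*4)*(3 + 4)))*(-147) = (-144 + 5*(-4 + 4 + 4*7)/((2 + 20)*7))*(-147) = (-144 + 5*(⅐)*(-4 + 4 + 28)/22)*(-147) = (-144 + 5*(1/22)*(⅐)*28)*(-147) = (-144 + 10/11)*(-147) = -1574/11*(-147) = 231378/11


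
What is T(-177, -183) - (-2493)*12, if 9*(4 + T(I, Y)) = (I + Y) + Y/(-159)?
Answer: 14249005/477 ≈ 29872.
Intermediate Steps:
T(I, Y) = -4 + I/9 + 158*Y/1431 (T(I, Y) = -4 + ((I + Y) + Y/(-159))/9 = -4 + ((I + Y) + Y*(-1/159))/9 = -4 + ((I + Y) - Y/159)/9 = -4 + (I + 158*Y/159)/9 = -4 + (I/9 + 158*Y/1431) = -4 + I/9 + 158*Y/1431)
T(-177, -183) - (-2493)*12 = (-4 + (1/9)*(-177) + (158/1431)*(-183)) - (-2493)*12 = (-4 - 59/3 - 9638/477) - 1*(-29916) = -20927/477 + 29916 = 14249005/477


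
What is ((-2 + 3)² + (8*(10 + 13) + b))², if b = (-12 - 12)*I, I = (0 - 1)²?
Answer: 25921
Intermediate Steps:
I = 1 (I = (-1)² = 1)
b = -24 (b = (-12 - 12)*1 = -24*1 = -24)
((-2 + 3)² + (8*(10 + 13) + b))² = ((-2 + 3)² + (8*(10 + 13) - 24))² = (1² + (8*23 - 24))² = (1 + (184 - 24))² = (1 + 160)² = 161² = 25921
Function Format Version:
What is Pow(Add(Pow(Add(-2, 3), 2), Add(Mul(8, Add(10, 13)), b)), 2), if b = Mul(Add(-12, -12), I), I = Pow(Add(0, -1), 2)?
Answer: 25921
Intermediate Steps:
I = 1 (I = Pow(-1, 2) = 1)
b = -24 (b = Mul(Add(-12, -12), 1) = Mul(-24, 1) = -24)
Pow(Add(Pow(Add(-2, 3), 2), Add(Mul(8, Add(10, 13)), b)), 2) = Pow(Add(Pow(Add(-2, 3), 2), Add(Mul(8, Add(10, 13)), -24)), 2) = Pow(Add(Pow(1, 2), Add(Mul(8, 23), -24)), 2) = Pow(Add(1, Add(184, -24)), 2) = Pow(Add(1, 160), 2) = Pow(161, 2) = 25921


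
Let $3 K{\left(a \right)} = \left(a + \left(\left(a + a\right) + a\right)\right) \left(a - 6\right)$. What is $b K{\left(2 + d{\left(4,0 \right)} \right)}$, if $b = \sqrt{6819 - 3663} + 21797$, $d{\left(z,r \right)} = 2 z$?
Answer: $\frac{3487520}{3} + \frac{320 \sqrt{789}}{3} \approx 1.1655 \cdot 10^{6}$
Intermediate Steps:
$K{\left(a \right)} = \frac{4 a \left(-6 + a\right)}{3}$ ($K{\left(a \right)} = \frac{\left(a + \left(\left(a + a\right) + a\right)\right) \left(a - 6\right)}{3} = \frac{\left(a + \left(2 a + a\right)\right) \left(-6 + a\right)}{3} = \frac{\left(a + 3 a\right) \left(-6 + a\right)}{3} = \frac{4 a \left(-6 + a\right)}{3}$)
$b = 21797 + 2 \sqrt{789}$ ($b = \sqrt{3156} + 21797 = 2 \sqrt{789} + 21797 = 21797 + 2 \sqrt{789} \approx 21853.0$)
$b K{\left(2 + d{\left(4,0 \right)} \right)} = \left(21797 + 2 \sqrt{789}\right) \frac{4 \left(2 + 2 \cdot 4\right) \left(-6 + \left(2 + 2 \cdot 4\right)\right)}{3} = \left(21797 + 2 \sqrt{789}\right) \frac{4 \left(2 + 8\right) \left(-6 + \left(2 + 8\right)\right)}{3} = \left(21797 + 2 \sqrt{789}\right) \frac{4}{3} \cdot 10 \left(-6 + 10\right) = \left(21797 + 2 \sqrt{789}\right) \frac{4}{3} \cdot 10 \cdot 4 = \left(21797 + 2 \sqrt{789}\right) \frac{160}{3} = \frac{3487520}{3} + \frac{320 \sqrt{789}}{3}$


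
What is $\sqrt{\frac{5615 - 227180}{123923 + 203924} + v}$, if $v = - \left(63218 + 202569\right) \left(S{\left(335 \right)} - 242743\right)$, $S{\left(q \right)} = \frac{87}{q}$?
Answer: $\frac{\sqrt{778237273726917309710903615}}{109828745} \approx 2.54 \cdot 10^{5}$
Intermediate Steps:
$v = \frac{21613484679766}{335}$ ($v = - \left(63218 + 202569\right) \left(\frac{87}{335} - 242743\right) = - 265787 \left(87 \cdot \frac{1}{335} - 242743\right) = - 265787 \left(\frac{87}{335} - 242743\right) = - \frac{265787 \left(-81318818\right)}{335} = \left(-1\right) \left(- \frac{21613484679766}{335}\right) = \frac{21613484679766}{335} \approx 6.4518 \cdot 10^{10}$)
$\sqrt{\frac{5615 - 227180}{123923 + 203924} + v} = \sqrt{\frac{5615 - 227180}{123923 + 203924} + \frac{21613484679766}{335}} = \sqrt{- \frac{221565}{327847} + \frac{21613484679766}{335}} = \sqrt{\frac{7085916111733019527}{109828745}} = \frac{\sqrt{778237273726917309710903615}}{109828745}$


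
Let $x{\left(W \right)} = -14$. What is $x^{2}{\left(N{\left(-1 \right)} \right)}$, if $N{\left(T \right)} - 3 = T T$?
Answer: $196$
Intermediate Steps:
$N{\left(T \right)} = 3 + T^{2}$ ($N{\left(T \right)} = 3 + T T = 3 + T^{2}$)
$x^{2}{\left(N{\left(-1 \right)} \right)} = \left(-14\right)^{2} = 196$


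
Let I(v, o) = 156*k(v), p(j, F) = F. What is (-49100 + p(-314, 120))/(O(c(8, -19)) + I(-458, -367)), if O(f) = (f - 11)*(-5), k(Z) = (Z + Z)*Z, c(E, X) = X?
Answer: -790/1055589 ≈ -0.00074840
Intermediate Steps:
k(Z) = 2*Z² (k(Z) = (2*Z)*Z = 2*Z²)
O(f) = 55 - 5*f (O(f) = (-11 + f)*(-5) = 55 - 5*f)
I(v, o) = 312*v² (I(v, o) = 156*(2*v²) = 312*v²)
(-49100 + p(-314, 120))/(O(c(8, -19)) + I(-458, -367)) = (-49100 + 120)/((55 - 5*(-19)) + 312*(-458)²) = -48980/((55 + 95) + 312*209764) = -48980/(150 + 65446368) = -48980/65446518 = -48980*1/65446518 = -790/1055589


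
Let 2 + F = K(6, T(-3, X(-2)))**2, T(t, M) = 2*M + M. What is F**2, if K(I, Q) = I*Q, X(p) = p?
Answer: 1674436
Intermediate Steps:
T(t, M) = 3*M
F = 1294 (F = -2 + (6*(3*(-2)))**2 = -2 + (6*(-6))**2 = -2 + (-36)**2 = -2 + 1296 = 1294)
F**2 = 1294**2 = 1674436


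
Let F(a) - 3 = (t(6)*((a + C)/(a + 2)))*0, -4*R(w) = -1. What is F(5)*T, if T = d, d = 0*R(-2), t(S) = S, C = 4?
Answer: 0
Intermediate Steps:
R(w) = ¼ (R(w) = -¼*(-1) = ¼)
d = 0 (d = 0*(¼) = 0)
T = 0
F(a) = 3 (F(a) = 3 + (6*((a + 4)/(a + 2)))*0 = 3 + (6*((4 + a)/(2 + a)))*0 = 3 + (6*(4 + a)/(2 + a))*0 = 3 + 0 = 3)
F(5)*T = 3*0 = 0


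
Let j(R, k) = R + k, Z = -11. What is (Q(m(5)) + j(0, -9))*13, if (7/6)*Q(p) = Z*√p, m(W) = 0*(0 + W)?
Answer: -117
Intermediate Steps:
m(W) = 0 (m(W) = 0*W = 0)
Q(p) = -66*√p/7 (Q(p) = 6*(-11*√p)/7 = -66*√p/7)
(Q(m(5)) + j(0, -9))*13 = (-66*√0/7 + (0 - 9))*13 = (-66/7*0 - 9)*13 = (0 - 9)*13 = -9*13 = -117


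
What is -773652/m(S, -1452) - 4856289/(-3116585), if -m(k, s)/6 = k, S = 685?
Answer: 81037052207/426972145 ≈ 189.79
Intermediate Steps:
m(k, s) = -6*k
-773652/m(S, -1452) - 4856289/(-3116585) = -773652/((-6*685)) - 4856289/(-3116585) = -773652/(-4110) - 4856289*(-1/3116585) = -773652*(-1/4110) + 4856289/3116585 = 128942/685 + 4856289/3116585 = 81037052207/426972145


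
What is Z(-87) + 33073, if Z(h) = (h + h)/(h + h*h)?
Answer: 1422138/43 ≈ 33073.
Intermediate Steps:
Z(h) = 2*h/(h + h**2) (Z(h) = (2*h)/(h + h**2) = 2*h/(h + h**2))
Z(-87) + 33073 = 2/(1 - 87) + 33073 = 2/(-86) + 33073 = 2*(-1/86) + 33073 = -1/43 + 33073 = 1422138/43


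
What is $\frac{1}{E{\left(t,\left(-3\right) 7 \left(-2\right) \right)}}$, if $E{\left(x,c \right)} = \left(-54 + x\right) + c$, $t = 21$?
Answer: $\frac{1}{9} \approx 0.11111$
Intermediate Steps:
$E{\left(x,c \right)} = -54 + c + x$
$\frac{1}{E{\left(t,\left(-3\right) 7 \left(-2\right) \right)}} = \frac{1}{-54 + \left(-3\right) 7 \left(-2\right) + 21} = \frac{1}{-54 - -42 + 21} = \frac{1}{-54 + 42 + 21} = \frac{1}{9}$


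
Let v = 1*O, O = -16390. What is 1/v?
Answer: -1/16390 ≈ -6.1013e-5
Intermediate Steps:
v = -16390 (v = 1*(-16390) = -16390)
1/v = 1/(-16390) = -1/16390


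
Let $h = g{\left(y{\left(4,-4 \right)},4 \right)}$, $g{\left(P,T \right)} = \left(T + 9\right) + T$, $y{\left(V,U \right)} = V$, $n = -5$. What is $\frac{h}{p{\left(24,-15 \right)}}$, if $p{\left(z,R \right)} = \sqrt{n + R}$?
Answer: $- \frac{17 i \sqrt{5}}{10} \approx - 3.8013 i$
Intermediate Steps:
$g{\left(P,T \right)} = 9 + 2 T$ ($g{\left(P,T \right)} = \left(9 + T\right) + T = 9 + 2 T$)
$p{\left(z,R \right)} = \sqrt{-5 + R}$
$h = 17$ ($h = 9 + 2 \cdot 4 = 9 + 8 = 17$)
$\frac{h}{p{\left(24,-15 \right)}} = \frac{17}{\sqrt{-5 - 15}} = \frac{17}{\sqrt{-20}} = \frac{17}{2 i \sqrt{5}} = 17 \left(- \frac{i \sqrt{5}}{10}\right) = - \frac{17 i \sqrt{5}}{10}$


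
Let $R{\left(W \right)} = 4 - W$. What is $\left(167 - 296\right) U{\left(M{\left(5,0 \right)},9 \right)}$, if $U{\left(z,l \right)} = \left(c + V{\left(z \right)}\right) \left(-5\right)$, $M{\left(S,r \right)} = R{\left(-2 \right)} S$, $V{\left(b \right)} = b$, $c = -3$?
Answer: $17415$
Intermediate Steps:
$M{\left(S,r \right)} = 6 S$ ($M{\left(S,r \right)} = \left(4 - -2\right) S = \left(4 + 2\right) S = 6 S$)
$U{\left(z,l \right)} = 15 - 5 z$ ($U{\left(z,l \right)} = \left(-3 + z\right) \left(-5\right) = 15 - 5 z$)
$\left(167 - 296\right) U{\left(M{\left(5,0 \right)},9 \right)} = \left(167 - 296\right) \left(15 - 5 \cdot 6 \cdot 5\right) = - 129 \left(15 - 150\right) = \left(-129\right) \left(-135\right) = 17415$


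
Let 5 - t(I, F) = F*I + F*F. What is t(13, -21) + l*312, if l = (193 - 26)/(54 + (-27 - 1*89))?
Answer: -31105/31 ≈ -1003.4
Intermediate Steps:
l = -167/62 (l = 167/(54 + (-27 - 89)) = 167/(54 - 116) = 167/(-62) = 167*(-1/62) = -167/62 ≈ -2.6936)
t(I, F) = 5 - F² - F*I (t(I, F) = 5 - (F*I + F*F) = 5 - (F*I + F²) = 5 - (F² + F*I) = 5 + (-F² - F*I) = 5 - F² - F*I)
t(13, -21) + l*312 = (5 - 1*(-21)² - 1*(-21)*13) - 167/62*312 = (5 - 1*441 + 273) - 26052/31 = (5 - 441 + 273) - 26052/31 = -163 - 26052/31 = -31105/31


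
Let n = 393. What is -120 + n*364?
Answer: 142932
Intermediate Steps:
-120 + n*364 = -120 + 393*364 = -120 + 143052 = 142932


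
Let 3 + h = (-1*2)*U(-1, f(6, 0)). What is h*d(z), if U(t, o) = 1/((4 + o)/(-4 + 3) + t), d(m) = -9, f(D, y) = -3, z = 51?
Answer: 18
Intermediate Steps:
U(t, o) = 1/(-4 + t - o) (U(t, o) = 1/((4 + o)/(-1) + t) = 1/((4 + o)*(-1) + t) = 1/((-4 - o) + t) = 1/(-4 + t - o))
h = -2 (h = -3 + (-1*2)/(-4 - 1 - 1*(-3)) = -3 - 2/(-4 - 1 + 3) = -3 - 2/(-2) = -3 - 2*(-½) = -3 + 1 = -2)
h*d(z) = -2*(-9) = 18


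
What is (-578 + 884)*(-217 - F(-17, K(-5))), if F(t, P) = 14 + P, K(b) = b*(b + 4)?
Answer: -72216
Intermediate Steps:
K(b) = b*(4 + b)
(-578 + 884)*(-217 - F(-17, K(-5))) = (-578 + 884)*(-217 - (14 - 5*(4 - 5))) = 306*(-217 - (14 - 5*(-1))) = 306*(-217 - (14 + 5)) = 306*(-217 - 1*19) = 306*(-217 - 19) = 306*(-236) = -72216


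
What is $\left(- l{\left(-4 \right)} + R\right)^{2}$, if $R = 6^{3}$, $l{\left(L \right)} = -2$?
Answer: $47524$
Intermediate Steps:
$R = 216$
$\left(- l{\left(-4 \right)} + R\right)^{2} = \left(\left(-1\right) \left(-2\right) + 216\right)^{2} = \left(2 + 216\right)^{2} = 218^{2} = 47524$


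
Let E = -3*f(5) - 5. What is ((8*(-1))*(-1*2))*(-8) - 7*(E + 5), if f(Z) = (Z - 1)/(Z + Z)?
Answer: -598/5 ≈ -119.60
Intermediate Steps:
f(Z) = (-1 + Z)/(2*Z) (f(Z) = (-1 + Z)/((2*Z)) = (-1 + Z)*(1/(2*Z)) = (-1 + Z)/(2*Z))
E = -31/5 (E = -3*(-1 + 5)/(2*5) - 5 = -3*4/(2*5) - 5 = -3*⅖ - 5 = -6/5 - 5 = -31/5 ≈ -6.2000)
((8*(-1))*(-1*2))*(-8) - 7*(E + 5) = ((8*(-1))*(-1*2))*(-8) - 7*(-31/5 + 5) = -8*(-2)*(-8) - 7*(-6/5) = 16*(-8) + 42/5 = -128 + 42/5 = -598/5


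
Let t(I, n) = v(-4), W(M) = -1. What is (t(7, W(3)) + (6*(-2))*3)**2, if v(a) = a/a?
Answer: 1225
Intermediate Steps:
v(a) = 1
t(I, n) = 1
(t(7, W(3)) + (6*(-2))*3)**2 = (1 + (6*(-2))*3)**2 = (1 - 12*3)**2 = (1 - 36)**2 = (-35)**2 = 1225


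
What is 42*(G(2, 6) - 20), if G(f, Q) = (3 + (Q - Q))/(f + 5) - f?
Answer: -906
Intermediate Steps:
G(f, Q) = -f + 3/(5 + f) (G(f, Q) = (3 + 0)/(5 + f) - f = 3/(5 + f) - f = -f + 3/(5 + f))
42*(G(2, 6) - 20) = 42*((3 - 1*2**2 - 5*2)/(5 + 2) - 20) = 42*((3 - 1*4 - 10)/7 - 20) = 42*((3 - 4 - 10)/7 - 20) = 42*((1/7)*(-11) - 20) = 42*(-11/7 - 20) = 42*(-151/7) = -906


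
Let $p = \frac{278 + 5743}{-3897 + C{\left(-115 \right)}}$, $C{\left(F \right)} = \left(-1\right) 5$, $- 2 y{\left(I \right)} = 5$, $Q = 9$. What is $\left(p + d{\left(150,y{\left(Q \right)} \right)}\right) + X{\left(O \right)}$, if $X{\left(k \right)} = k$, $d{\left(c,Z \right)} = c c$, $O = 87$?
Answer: $\frac{88128453}{3902} \approx 22585.0$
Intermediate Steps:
$y{\left(I \right)} = - \frac{5}{2}$ ($y{\left(I \right)} = \left(- \frac{1}{2}\right) 5 = - \frac{5}{2}$)
$C{\left(F \right)} = -5$
$d{\left(c,Z \right)} = c^{2}$
$p = - \frac{6021}{3902}$ ($p = \frac{278 + 5743}{-3897 - 5} = \frac{6021}{-3902} = 6021 \left(- \frac{1}{3902}\right) = - \frac{6021}{3902} \approx -1.5431$)
$\left(p + d{\left(150,y{\left(Q \right)} \right)}\right) + X{\left(O \right)} = \left(- \frac{6021}{3902} + 150^{2}\right) + 87 = \left(- \frac{6021}{3902} + 22500\right) + 87 = \frac{87788979}{3902} + 87 = \frac{88128453}{3902}$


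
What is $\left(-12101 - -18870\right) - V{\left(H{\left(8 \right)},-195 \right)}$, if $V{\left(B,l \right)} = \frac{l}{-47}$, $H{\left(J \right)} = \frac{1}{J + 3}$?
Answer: $\frac{317948}{47} \approx 6764.9$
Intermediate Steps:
$H{\left(J \right)} = \frac{1}{3 + J}$
$V{\left(B,l \right)} = - \frac{l}{47}$ ($V{\left(B,l \right)} = l \left(- \frac{1}{47}\right) = - \frac{l}{47}$)
$\left(-12101 - -18870\right) - V{\left(H{\left(8 \right)},-195 \right)} = \left(-12101 - -18870\right) - \left(- \frac{1}{47}\right) \left(-195\right) = \left(-12101 + 18870\right) - \frac{195}{47} = 6769 - \frac{195}{47} = \frac{317948}{47}$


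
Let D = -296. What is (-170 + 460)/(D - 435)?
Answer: -290/731 ≈ -0.39672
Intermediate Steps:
(-170 + 460)/(D - 435) = (-170 + 460)/(-296 - 435) = 290/(-731) = 290*(-1/731) = -290/731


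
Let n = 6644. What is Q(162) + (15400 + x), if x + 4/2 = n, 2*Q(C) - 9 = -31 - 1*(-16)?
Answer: 22039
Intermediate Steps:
Q(C) = -3 (Q(C) = 9/2 + (-31 - 1*(-16))/2 = 9/2 + (-31 + 16)/2 = 9/2 + (½)*(-15) = 9/2 - 15/2 = -3)
x = 6642 (x = -2 + 6644 = 6642)
Q(162) + (15400 + x) = -3 + (15400 + 6642) = -3 + 22042 = 22039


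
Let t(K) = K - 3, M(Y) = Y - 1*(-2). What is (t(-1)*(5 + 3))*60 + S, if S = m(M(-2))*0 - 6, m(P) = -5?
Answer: -1926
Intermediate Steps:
M(Y) = 2 + Y (M(Y) = Y + 2 = 2 + Y)
t(K) = -3 + K
S = -6 (S = -5*0 - 6 = 0 - 6 = -6)
(t(-1)*(5 + 3))*60 + S = ((-3 - 1)*(5 + 3))*60 - 6 = -4*8*60 - 6 = -32*60 - 6 = -1920 - 6 = -1926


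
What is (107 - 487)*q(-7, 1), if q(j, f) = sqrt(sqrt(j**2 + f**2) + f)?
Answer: -380*sqrt(1 + 5*sqrt(2)) ≈ -1079.6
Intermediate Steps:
q(j, f) = sqrt(f + sqrt(f**2 + j**2)) (q(j, f) = sqrt(sqrt(f**2 + j**2) + f) = sqrt(f + sqrt(f**2 + j**2)))
(107 - 487)*q(-7, 1) = (107 - 487)*sqrt(1 + sqrt(1**2 + (-7)**2)) = -380*sqrt(1 + sqrt(1 + 49)) = -380*sqrt(1 + sqrt(50)) = -380*sqrt(1 + 5*sqrt(2))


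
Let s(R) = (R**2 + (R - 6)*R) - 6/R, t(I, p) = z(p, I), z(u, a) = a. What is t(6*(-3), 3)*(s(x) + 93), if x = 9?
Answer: -3606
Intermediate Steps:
t(I, p) = I
s(R) = R**2 - 6/R + R*(-6 + R) (s(R) = (R**2 + (-6 + R)*R) - 6/R = (R**2 + R*(-6 + R)) - 6/R = R**2 - 6/R + R*(-6 + R))
t(6*(-3), 3)*(s(x) + 93) = (6*(-3))*(2*(-3 + 9**2*(-3 + 9))/9 + 93) = -18*(2*(1/9)*(-3 + 81*6) + 93) = -18*(2*(1/9)*(-3 + 486) + 93) = -18*(2*(1/9)*483 + 93) = -18*(322/3 + 93) = -18*601/3 = -3606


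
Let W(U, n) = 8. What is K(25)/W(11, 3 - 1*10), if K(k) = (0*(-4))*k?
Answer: 0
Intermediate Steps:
K(k) = 0 (K(k) = 0*k = 0)
K(25)/W(11, 3 - 1*10) = 0/8 = 0*(⅛) = 0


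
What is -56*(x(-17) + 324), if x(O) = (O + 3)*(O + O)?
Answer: -44800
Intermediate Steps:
x(O) = 2*O*(3 + O) (x(O) = (3 + O)*(2*O) = 2*O*(3 + O))
-56*(x(-17) + 324) = -56*(2*(-17)*(3 - 17) + 324) = -56*(2*(-17)*(-14) + 324) = -56*(476 + 324) = -56*800 = -44800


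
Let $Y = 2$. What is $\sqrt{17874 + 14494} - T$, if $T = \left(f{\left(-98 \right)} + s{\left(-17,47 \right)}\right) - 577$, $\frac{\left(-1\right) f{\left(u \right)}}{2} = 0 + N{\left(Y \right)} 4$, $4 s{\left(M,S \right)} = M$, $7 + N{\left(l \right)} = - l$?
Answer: $\frac{2037}{4} + 68 \sqrt{7} \approx 689.16$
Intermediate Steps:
$N{\left(l \right)} = -7 - l$
$s{\left(M,S \right)} = \frac{M}{4}$
$f{\left(u \right)} = 72$ ($f{\left(u \right)} = - 2 \left(0 + \left(-7 - 2\right) 4\right) = - 2 \left(0 - 36\right) = \left(-2\right) \left(-36\right) = 72$)
$T = - \frac{2037}{4}$ ($T = \left(72 + \frac{1}{4} \left(-17\right)\right) - 577 = \left(72 - \frac{17}{4}\right) - 577 = \frac{271}{4} - 577 = - \frac{2037}{4} \approx -509.25$)
$\sqrt{17874 + 14494} - T = \sqrt{17874 + 14494} - - \frac{2037}{4} = \sqrt{32368} + \frac{2037}{4} = 68 \sqrt{7} + \frac{2037}{4} = \frac{2037}{4} + 68 \sqrt{7}$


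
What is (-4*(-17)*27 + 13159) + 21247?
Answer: 36242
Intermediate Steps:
(-4*(-17)*27 + 13159) + 21247 = (68*27 + 13159) + 21247 = (1836 + 13159) + 21247 = 14995 + 21247 = 36242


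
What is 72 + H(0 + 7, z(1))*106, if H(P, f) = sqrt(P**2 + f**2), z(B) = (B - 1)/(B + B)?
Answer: 814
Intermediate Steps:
z(B) = (-1 + B)/(2*B) (z(B) = (-1 + B)/((2*B)) = (-1 + B)*(1/(2*B)) = (-1 + B)/(2*B))
72 + H(0 + 7, z(1))*106 = 72 + sqrt((0 + 7)**2 + ((1/2)*(-1 + 1)/1)**2)*106 = 72 + sqrt(7**2 + ((1/2)*1*0)**2)*106 = 72 + sqrt(49 + 0**2)*106 = 72 + sqrt(49 + 0)*106 = 72 + sqrt(49)*106 = 72 + 7*106 = 72 + 742 = 814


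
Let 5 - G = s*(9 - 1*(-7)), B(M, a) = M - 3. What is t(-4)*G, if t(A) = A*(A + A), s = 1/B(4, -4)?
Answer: -352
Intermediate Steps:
B(M, a) = -3 + M
s = 1 (s = 1/(-3 + 4) = 1/1 = 1)
t(A) = 2*A² (t(A) = A*(2*A) = 2*A²)
G = -11 (G = 5 - (9 - 1*(-7)) = 5 - (9 + 7) = 5 - 16 = -11)
t(-4)*G = (2*(-4)²)*(-11) = (2*16)*(-11) = 32*(-11) = -352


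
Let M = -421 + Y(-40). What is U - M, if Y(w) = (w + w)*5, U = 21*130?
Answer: 3551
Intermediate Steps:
U = 2730
Y(w) = 10*w (Y(w) = (2*w)*5 = 10*w)
M = -821 (M = -421 + 10*(-40) = -421 - 400 = -821)
U - M = 2730 - 1*(-821) = 2730 + 821 = 3551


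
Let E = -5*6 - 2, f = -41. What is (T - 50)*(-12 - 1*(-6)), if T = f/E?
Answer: 4677/16 ≈ 292.31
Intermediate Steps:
E = -32 (E = -30 - 2 = -32)
T = 41/32 (T = -41/(-32) = -41*(-1/32) = 41/32 ≈ 1.2813)
(T - 50)*(-12 - 1*(-6)) = (41/32 - 50)*(-12 - 1*(-6)) = -1559*(-12 + 6)/32 = -1559/32*(-6) = 4677/16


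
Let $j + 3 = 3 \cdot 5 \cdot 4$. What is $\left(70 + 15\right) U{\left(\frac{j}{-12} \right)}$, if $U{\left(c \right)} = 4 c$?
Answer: $-1615$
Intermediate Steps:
$j = 57$ ($j = -3 + 3 \cdot 5 \cdot 4 = -3 + 15 \cdot 4 = -3 + 60 = 57$)
$\left(70 + 15\right) U{\left(\frac{j}{-12} \right)} = \left(70 + 15\right) 4 \frac{57}{-12} = 85 \cdot 4 \cdot 57 \left(- \frac{1}{12}\right) = 85 \cdot 4 \left(- \frac{19}{4}\right) = 85 \left(-19\right) = -1615$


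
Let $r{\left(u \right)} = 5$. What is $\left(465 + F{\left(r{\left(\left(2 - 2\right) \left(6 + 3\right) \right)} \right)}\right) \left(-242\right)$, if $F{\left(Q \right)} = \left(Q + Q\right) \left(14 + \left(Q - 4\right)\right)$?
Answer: $-148830$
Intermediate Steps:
$F{\left(Q \right)} = 2 Q \left(10 + Q\right)$ ($F{\left(Q \right)} = 2 Q \left(14 + \left(Q - 4\right)\right) = 2 Q \left(14 + \left(-4 + Q\right)\right) = 2 Q \left(10 + Q\right)$)
$\left(465 + F{\left(r{\left(\left(2 - 2\right) \left(6 + 3\right) \right)} \right)}\right) \left(-242\right) = \left(465 + 2 \cdot 5 \left(10 + 5\right)\right) \left(-242\right) = \left(465 + 2 \cdot 5 \cdot 15\right) \left(-242\right) = \left(465 + 150\right) \left(-242\right) = 615 \left(-242\right) = -148830$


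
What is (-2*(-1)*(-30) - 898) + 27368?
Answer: 26410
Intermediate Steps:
(-2*(-1)*(-30) - 898) + 27368 = (2*(-30) - 898) + 27368 = (-60 - 898) + 27368 = -958 + 27368 = 26410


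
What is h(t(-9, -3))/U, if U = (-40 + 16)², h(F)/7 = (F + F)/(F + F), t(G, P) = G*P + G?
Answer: 7/576 ≈ 0.012153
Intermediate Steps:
t(G, P) = G + G*P
h(F) = 7 (h(F) = 7*((F + F)/(F + F)) = 7*((2*F)/((2*F))) = 7*((2*F)*(1/(2*F))) = 7*1 = 7)
U = 576 (U = (-24)² = 576)
h(t(-9, -3))/U = 7/576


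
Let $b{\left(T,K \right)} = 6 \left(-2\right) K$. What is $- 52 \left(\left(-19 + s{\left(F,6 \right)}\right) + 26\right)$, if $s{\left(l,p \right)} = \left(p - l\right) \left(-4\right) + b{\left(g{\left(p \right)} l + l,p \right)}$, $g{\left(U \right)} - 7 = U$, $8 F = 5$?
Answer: $4498$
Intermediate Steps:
$F = \frac{5}{8}$ ($F = \frac{1}{8} \cdot 5 = \frac{5}{8} \approx 0.625$)
$g{\left(U \right)} = 7 + U$
$b{\left(T,K \right)} = - 12 K$
$s{\left(l,p \right)} = - 16 p + 4 l$ ($s{\left(l,p \right)} = \left(p - l\right) \left(-4\right) - 12 p = \left(- 4 p + 4 l\right) - 12 p = - 16 p + 4 l$)
$- 52 \left(\left(-19 + s{\left(F,6 \right)}\right) + 26\right) = - 52 \left(\left(-19 + \left(\left(-16\right) 6 + 4 \cdot \frac{5}{8}\right)\right) + 26\right) = - 52 \left(\left(-19 + \left(-96 + \frac{5}{2}\right)\right) + 26\right) = - 52 \left(\left(-19 - \frac{187}{2}\right) + 26\right) = - 52 \left(- \frac{225}{2} + 26\right) = \left(-52\right) \left(- \frac{173}{2}\right) = 4498$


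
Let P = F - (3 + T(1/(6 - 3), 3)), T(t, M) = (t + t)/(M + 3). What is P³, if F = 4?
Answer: 512/729 ≈ 0.70233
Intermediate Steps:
T(t, M) = 2*t/(3 + M) (T(t, M) = (2*t)/(3 + M) = 2*t/(3 + M))
P = 8/9 (P = 4 - (3 + 2/((6 - 3)*(3 + 3))) = 4 - (3 + 2/(3*6)) = 4 - (3 + 2*(⅓)*(⅙)) = 4 - (3 + ⅑) = 4 - 1*28/9 = 4 - 28/9 = 8/9 ≈ 0.88889)
P³ = (8/9)³ = 512/729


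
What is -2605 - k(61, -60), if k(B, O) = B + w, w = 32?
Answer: -2698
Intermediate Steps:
k(B, O) = 32 + B (k(B, O) = B + 32 = 32 + B)
-2605 - k(61, -60) = -2605 - (32 + 61) = -2605 - 1*93 = -2605 - 93 = -2698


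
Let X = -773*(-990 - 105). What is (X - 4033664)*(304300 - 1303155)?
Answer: 3183579622795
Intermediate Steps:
X = 846435 (X = -773*(-1095) = 846435)
(X - 4033664)*(304300 - 1303155) = (846435 - 4033664)*(304300 - 1303155) = -3187229*(-998855) = 3183579622795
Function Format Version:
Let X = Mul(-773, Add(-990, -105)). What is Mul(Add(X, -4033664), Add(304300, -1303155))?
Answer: 3183579622795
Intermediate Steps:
X = 846435 (X = Mul(-773, -1095) = 846435)
Mul(Add(X, -4033664), Add(304300, -1303155)) = Mul(Add(846435, -4033664), Add(304300, -1303155)) = Mul(-3187229, -998855) = 3183579622795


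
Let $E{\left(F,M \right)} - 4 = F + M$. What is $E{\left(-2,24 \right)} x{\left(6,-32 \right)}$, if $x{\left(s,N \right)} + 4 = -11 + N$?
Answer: $-1222$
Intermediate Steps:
$x{\left(s,N \right)} = -15 + N$ ($x{\left(s,N \right)} = -4 + \left(-11 + N\right) = -15 + N$)
$E{\left(F,M \right)} = 4 + F + M$ ($E{\left(F,M \right)} = 4 + \left(F + M\right) = 4 + F + M$)
$E{\left(-2,24 \right)} x{\left(6,-32 \right)} = \left(4 - 2 + 24\right) \left(-15 - 32\right) = 26 \left(-47\right) = -1222$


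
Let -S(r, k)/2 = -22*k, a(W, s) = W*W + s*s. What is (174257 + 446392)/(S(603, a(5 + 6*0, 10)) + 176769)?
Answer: 620649/182269 ≈ 3.4051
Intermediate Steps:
a(W, s) = W² + s²
S(r, k) = 44*k (S(r, k) = -(-44)*k = 44*k)
(174257 + 446392)/(S(603, a(5 + 6*0, 10)) + 176769) = (174257 + 446392)/(44*((5 + 6*0)² + 10²) + 176769) = 620649/(44*((5 + 0)² + 100) + 176769) = 620649/(44*(5² + 100) + 176769) = 620649/(44*(25 + 100) + 176769) = 620649/(44*125 + 176769) = 620649/(5500 + 176769) = 620649/182269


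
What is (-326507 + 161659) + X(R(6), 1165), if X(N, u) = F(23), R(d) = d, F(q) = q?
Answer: -164825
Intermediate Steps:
X(N, u) = 23
(-326507 + 161659) + X(R(6), 1165) = (-326507 + 161659) + 23 = -164848 + 23 = -164825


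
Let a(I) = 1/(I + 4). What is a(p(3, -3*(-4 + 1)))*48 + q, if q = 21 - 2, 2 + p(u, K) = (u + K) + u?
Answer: 371/17 ≈ 21.824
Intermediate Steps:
p(u, K) = -2 + K + 2*u (p(u, K) = -2 + ((u + K) + u) = -2 + ((K + u) + u) = -2 + (K + 2*u) = -2 + K + 2*u)
q = 19
a(I) = 1/(4 + I)
a(p(3, -3*(-4 + 1)))*48 + q = 48/(4 + (-2 - 3*(-4 + 1) + 2*3)) + 19 = 48/(4 + (-2 - 3*(-3) + 6)) + 19 = 48/(4 + (-2 + 9 + 6)) + 19 = 48/(4 + 13) + 19 = 48/17 + 19 = 371/17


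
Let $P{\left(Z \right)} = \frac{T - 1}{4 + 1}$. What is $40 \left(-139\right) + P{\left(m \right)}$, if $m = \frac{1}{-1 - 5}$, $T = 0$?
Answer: $- \frac{27801}{5} \approx -5560.2$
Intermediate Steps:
$m = - \frac{1}{6}$ ($m = \frac{1}{-6} = - \frac{1}{6} \approx -0.16667$)
$P{\left(Z \right)} = - \frac{1}{5}$ ($P{\left(Z \right)} = \frac{0 - 1}{4 + 1} = - \frac{1}{5}$)
$40 \left(-139\right) + P{\left(m \right)} = 40 \left(-139\right) - \frac{1}{5} = -5560 - \frac{1}{5} = - \frac{27801}{5}$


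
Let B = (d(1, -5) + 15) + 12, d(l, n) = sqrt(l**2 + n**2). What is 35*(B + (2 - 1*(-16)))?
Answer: 1575 + 35*sqrt(26) ≈ 1753.5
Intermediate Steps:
B = 27 + sqrt(26) (B = (sqrt(1**2 + (-5)**2) + 15) + 12 = (sqrt(1 + 25) + 15) + 12 = (sqrt(26) + 15) + 12 = (15 + sqrt(26)) + 12 = 27 + sqrt(26) ≈ 32.099)
35*(B + (2 - 1*(-16))) = 35*((27 + sqrt(26)) + (2 - 1*(-16))) = 35*((27 + sqrt(26)) + (2 + 16)) = 35*((27 + sqrt(26)) + 18) = 35*(45 + sqrt(26)) = 1575 + 35*sqrt(26)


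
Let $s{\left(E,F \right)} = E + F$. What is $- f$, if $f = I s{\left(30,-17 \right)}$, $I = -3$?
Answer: $39$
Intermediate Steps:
$f = -39$ ($f = - 3 \left(30 - 17\right) = \left(-3\right) 13 = -39$)
$- f = \left(-1\right) \left(-39\right) = 39$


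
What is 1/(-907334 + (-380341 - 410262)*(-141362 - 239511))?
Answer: 1/301118429085 ≈ 3.3210e-12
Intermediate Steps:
1/(-907334 + (-380341 - 410262)*(-141362 - 239511)) = 1/(-907334 - 790603*(-380873)) = 1/(-907334 + 301119336419) = 1/301118429085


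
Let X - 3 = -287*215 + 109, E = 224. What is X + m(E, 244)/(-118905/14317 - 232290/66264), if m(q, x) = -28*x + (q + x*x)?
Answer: -123391861197419/1867469475 ≈ -66074.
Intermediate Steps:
m(q, x) = q + x² - 28*x (m(q, x) = -28*x + (q + x²) = q + x² - 28*x)
X = -61593 (X = 3 + (-287*215 + 109) = 3 + (-61705 + 109) = 3 - 61596 = -61593)
X + m(E, 244)/(-118905/14317 - 232290/66264) = -61593 + (224 + 244² - 28*244)/(-118905/14317 - 232290/66264) = -61593 + (224 + 59536 - 6832)/(-118905*1/14317 - 232290*1/66264) = -61593 + 52928/(-118905/14317 - 38715/11044) = -61593 + 52928/(-1867469475/158116948) = -61593 + 52928*(-158116948/1867469475) = -61593 - 8368813823744/1867469475 = -123391861197419/1867469475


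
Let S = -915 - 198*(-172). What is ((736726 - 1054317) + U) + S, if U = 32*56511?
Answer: 1523902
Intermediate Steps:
U = 1808352
S = 33141 (S = -915 + 34056 = 33141)
((736726 - 1054317) + U) + S = ((736726 - 1054317) + 1808352) + 33141 = (-317591 + 1808352) + 33141 = 1490761 + 33141 = 1523902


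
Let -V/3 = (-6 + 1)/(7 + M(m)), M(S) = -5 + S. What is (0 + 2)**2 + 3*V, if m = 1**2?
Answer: 19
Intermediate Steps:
m = 1
V = 5 (V = -3*(-6 + 1)/(7 + (-5 + 1)) = -(-15)/(7 - 4) = -(-15)/3 = -3*(-5/3) = 5)
(0 + 2)**2 + 3*V = (0 + 2)**2 + 3*5 = 2**2 + 15 = 4 + 15 = 19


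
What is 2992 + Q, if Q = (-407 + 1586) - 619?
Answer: 3552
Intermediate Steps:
Q = 560 (Q = 1179 - 619 = 560)
2992 + Q = 2992 + 560 = 3552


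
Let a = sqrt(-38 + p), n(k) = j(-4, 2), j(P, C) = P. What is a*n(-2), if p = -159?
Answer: -4*I*sqrt(197) ≈ -56.143*I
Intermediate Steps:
n(k) = -4
a = I*sqrt(197) (a = sqrt(-38 - 159) = sqrt(-197) = I*sqrt(197) ≈ 14.036*I)
a*n(-2) = (I*sqrt(197))*(-4) = -4*I*sqrt(197)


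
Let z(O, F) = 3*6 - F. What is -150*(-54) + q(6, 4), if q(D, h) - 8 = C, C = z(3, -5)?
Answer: 8131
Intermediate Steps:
z(O, F) = 18 - F
C = 23 (C = 18 - 1*(-5) = 18 + 5 = 23)
q(D, h) = 31 (q(D, h) = 8 + 23 = 31)
-150*(-54) + q(6, 4) = -150*(-54) + 31 = 8100 + 31 = 8131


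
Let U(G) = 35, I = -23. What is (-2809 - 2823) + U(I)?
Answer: -5597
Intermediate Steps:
(-2809 - 2823) + U(I) = (-2809 - 2823) + 35 = -5632 + 35 = -5597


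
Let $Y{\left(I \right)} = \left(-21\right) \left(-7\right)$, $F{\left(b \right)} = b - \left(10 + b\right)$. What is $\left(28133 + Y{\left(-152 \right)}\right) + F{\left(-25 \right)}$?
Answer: $28270$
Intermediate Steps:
$F{\left(b \right)} = -10$
$Y{\left(I \right)} = 147$
$\left(28133 + Y{\left(-152 \right)}\right) + F{\left(-25 \right)} = \left(28133 + 147\right) - 10 = 28280 - 10 = 28270$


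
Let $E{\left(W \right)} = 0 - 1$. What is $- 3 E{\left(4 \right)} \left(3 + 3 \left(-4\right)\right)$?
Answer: $-27$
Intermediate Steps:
$E{\left(W \right)} = -1$
$- 3 E{\left(4 \right)} \left(3 + 3 \left(-4\right)\right) = \left(-3\right) \left(-1\right) \left(3 + 3 \left(-4\right)\right) = 3 \left(3 - 12\right) = 3 \left(-9\right) = -27$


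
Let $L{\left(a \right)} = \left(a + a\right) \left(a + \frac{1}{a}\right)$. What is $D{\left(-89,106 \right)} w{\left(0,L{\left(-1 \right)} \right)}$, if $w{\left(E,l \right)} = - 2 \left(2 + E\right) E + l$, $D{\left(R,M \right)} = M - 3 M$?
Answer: $-848$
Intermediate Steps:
$L{\left(a \right)} = 2 a \left(a + \frac{1}{a}\right)$
$D{\left(R,M \right)} = - 2 M$
$w{\left(E,l \right)} = l + E \left(-4 - 2 E\right)$ ($w{\left(E,l \right)} = \left(-4 - 2 E\right) E + l = E \left(-4 - 2 E\right) + l = l + E \left(-4 - 2 E\right)$)
$D{\left(-89,106 \right)} w{\left(0,L{\left(-1 \right)} \right)} = \left(-2\right) 106 \left(\left(2 + 2 \left(-1\right)^{2}\right) - 0 - 2 \cdot 0^{2}\right) = - 212 \left(\left(2 + 2 \cdot 1\right) + 0 - 0\right) = - 212 \left(\left(2 + 2\right) + 0 + 0\right) = - 212 \left(4 + 0 + 0\right) = \left(-212\right) 4 = -848$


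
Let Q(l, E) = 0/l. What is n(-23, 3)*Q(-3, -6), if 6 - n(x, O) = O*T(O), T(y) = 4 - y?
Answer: 0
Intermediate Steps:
n(x, O) = 6 - O*(4 - O)
Q(l, E) = 0
n(-23, 3)*Q(-3, -6) = (6 + 3*(-4 + 3))*0 = (6 + 3*(-1))*0 = (6 - 3)*0 = 3*0 = 0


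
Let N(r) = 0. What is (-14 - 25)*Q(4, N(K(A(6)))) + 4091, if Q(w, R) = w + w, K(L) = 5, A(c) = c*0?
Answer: 3779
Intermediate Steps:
A(c) = 0
Q(w, R) = 2*w
(-14 - 25)*Q(4, N(K(A(6)))) + 4091 = (-14 - 25)*(2*4) + 4091 = -39*8 + 4091 = -312 + 4091 = 3779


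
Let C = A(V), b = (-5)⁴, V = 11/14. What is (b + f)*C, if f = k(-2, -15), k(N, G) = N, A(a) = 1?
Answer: 623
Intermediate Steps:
V = 11/14 (V = 11*(1/14) = 11/14 ≈ 0.78571)
b = 625
C = 1
f = -2
(b + f)*C = (625 - 2)*1 = 623*1 = 623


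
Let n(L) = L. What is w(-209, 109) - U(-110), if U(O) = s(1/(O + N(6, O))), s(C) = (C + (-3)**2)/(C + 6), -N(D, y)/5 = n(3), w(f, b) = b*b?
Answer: 8897745/749 ≈ 11880.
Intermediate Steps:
w(f, b) = b**2
N(D, y) = -15 (N(D, y) = -5*3 = -15)
s(C) = (9 + C)/(6 + C) (s(C) = (C + 9)/(6 + C) = (9 + C)/(6 + C))
U(O) = (9 + 1/(-15 + O))/(6 + 1/(-15 + O)) (U(O) = (9 + 1/(O - 15))/(6 + 1/(O - 15)) = (9 + 1/(-15 + O))/(6 + 1/(-15 + O)))
w(-209, 109) - U(-110) = 109**2 - (-134 + 9*(-110))/(-89 + 6*(-110)) = 11881 - (-134 - 990)/(-89 - 660) = 11881 - (-1124)/(-749) = 11881 - (-1)*(-1124)/749 = 11881 - 1*1124/749 = 11881 - 1124/749 = 8897745/749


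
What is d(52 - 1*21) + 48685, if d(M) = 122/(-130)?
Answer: 3164464/65 ≈ 48684.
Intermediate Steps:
d(M) = -61/65 (d(M) = 122*(-1/130) = -61/65)
d(52 - 1*21) + 48685 = -61/65 + 48685 = 3164464/65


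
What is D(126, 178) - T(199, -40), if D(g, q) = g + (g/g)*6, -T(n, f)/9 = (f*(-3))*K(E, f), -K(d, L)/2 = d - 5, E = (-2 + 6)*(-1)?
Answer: 19572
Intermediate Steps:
E = -4 (E = 4*(-1) = -4)
K(d, L) = 10 - 2*d (K(d, L) = -2*(d - 5) = -2*(-5 + d) = 10 - 2*d)
T(n, f) = 486*f (T(n, f) = -9*f*(-3)*(10 - 2*(-4)) = -9*(-3*f)*(10 + 8) = -9*(-3*f)*18 = -(-486)*f = 486*f)
D(g, q) = 6 + g (D(g, q) = g + 1*6 = g + 6 = 6 + g)
D(126, 178) - T(199, -40) = (6 + 126) - 486*(-40) = 132 - 1*(-19440) = 132 + 19440 = 19572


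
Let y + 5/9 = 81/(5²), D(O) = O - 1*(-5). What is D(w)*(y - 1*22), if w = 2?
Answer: -30422/225 ≈ -135.21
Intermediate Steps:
D(O) = 5 + O (D(O) = O + 5 = 5 + O)
y = 604/225 (y = -5/9 + 81/(5²) = -5/9 + 81/25 = 604/225 ≈ 2.6844)
D(w)*(y - 1*22) = (5 + 2)*(604/225 - 1*22) = 7*(604/225 - 22) = 7*(-4346/225) = -30422/225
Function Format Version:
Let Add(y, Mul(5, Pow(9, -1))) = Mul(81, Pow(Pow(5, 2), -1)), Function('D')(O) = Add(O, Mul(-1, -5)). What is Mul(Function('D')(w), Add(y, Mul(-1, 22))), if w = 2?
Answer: Rational(-30422, 225) ≈ -135.21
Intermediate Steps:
Function('D')(O) = Add(5, O) (Function('D')(O) = Add(O, 5) = Add(5, O))
y = Rational(604, 225) (y = Add(Rational(-5, 9), Mul(81, Pow(Pow(5, 2), -1))) = Add(Rational(-5, 9), Mul(81, Pow(25, -1))) = Add(Rational(-5, 9), Mul(81, Rational(1, 25))) = Add(Rational(-5, 9), Rational(81, 25)) = Rational(604, 225) ≈ 2.6844)
Mul(Function('D')(w), Add(y, Mul(-1, 22))) = Mul(Add(5, 2), Add(Rational(604, 225), Mul(-1, 22))) = Mul(7, Add(Rational(604, 225), -22)) = Mul(7, Rational(-4346, 225)) = Rational(-30422, 225)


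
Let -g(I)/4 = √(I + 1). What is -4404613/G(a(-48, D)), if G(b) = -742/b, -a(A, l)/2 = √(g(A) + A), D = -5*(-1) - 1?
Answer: -8809226*√(-12 - I*√47)/371 ≈ -22653.0 + 85316.0*I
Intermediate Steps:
g(I) = -4*√(1 + I) (g(I) = -4*√(I + 1) = -4*√(1 + I))
D = 4 (D = 5 - 1 = 4)
a(A, l) = -2*√(A - 4*√(1 + A)) (a(A, l) = -2*√(-4*√(1 + A) + A) = -2*√(A - 4*√(1 + A)))
-4404613/G(a(-48, D)) = -4404613*√(-48 - 4*√(1 - 48))/371 = -4404613*√(-48 - 4*I*√47)/371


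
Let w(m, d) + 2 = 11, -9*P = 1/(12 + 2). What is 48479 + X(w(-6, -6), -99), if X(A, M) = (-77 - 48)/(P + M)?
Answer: 24191651/499 ≈ 48480.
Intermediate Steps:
P = -1/126 (P = -1/(9*(12 + 2)) = -⅑/14 = -⅑*1/14 = -1/126 ≈ -0.0079365)
w(m, d) = 9 (w(m, d) = -2 + 11 = 9)
X(A, M) = -125/(-1/126 + M) (X(A, M) = (-77 - 48)/(-1/126 + M) = -125/(-1/126 + M))
48479 + X(w(-6, -6), -99) = 48479 - 15750/(-1 + 126*(-99)) = 48479 - 15750/(-1 - 12474) = 48479 - 15750/(-12475) = 48479 - 15750*(-1/12475) = 48479 + 630/499 = 24191651/499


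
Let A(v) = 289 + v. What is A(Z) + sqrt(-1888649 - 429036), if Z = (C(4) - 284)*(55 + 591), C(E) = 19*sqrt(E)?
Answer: -158627 + I*sqrt(2317685) ≈ -1.5863e+5 + 1522.4*I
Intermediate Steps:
Z = -158916 (Z = (19*sqrt(4) - 284)*(55 + 591) = (19*2 - 284)*646 = (38 - 284)*646 = -246*646 = -158916)
A(Z) + sqrt(-1888649 - 429036) = (289 - 158916) + sqrt(-1888649 - 429036) = -158627 + sqrt(-2317685) = -158627 + I*sqrt(2317685)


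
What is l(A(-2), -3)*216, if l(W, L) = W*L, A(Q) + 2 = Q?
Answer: 2592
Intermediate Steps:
A(Q) = -2 + Q
l(W, L) = L*W
l(A(-2), -3)*216 = -3*(-2 - 2)*216 = -3*(-4)*216 = 12*216 = 2592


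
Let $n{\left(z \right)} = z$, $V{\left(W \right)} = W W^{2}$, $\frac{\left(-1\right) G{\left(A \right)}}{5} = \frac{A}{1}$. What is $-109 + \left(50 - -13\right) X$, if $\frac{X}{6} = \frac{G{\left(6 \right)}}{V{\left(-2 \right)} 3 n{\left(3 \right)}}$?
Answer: $\frac{97}{2} \approx 48.5$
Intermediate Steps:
$G{\left(A \right)} = - 5 A$ ($G{\left(A \right)} = - 5 \frac{A}{1} = - 5 A 1 = - 5 A$)
$V{\left(W \right)} = W^{3}$
$X = \frac{5}{2}$ ($X = 6 \frac{\left(-5\right) 6}{\left(-2\right)^{3} \cdot 3 \cdot 3} = 6 \left(- \frac{30}{\left(-8\right) 3 \cdot 3}\right) = 6 \left(- \frac{30}{\left(-24\right) 3}\right) = 6 \left(- \frac{30}{-72}\right) = 6 \left(\left(-30\right) \left(- \frac{1}{72}\right)\right) = 6 \cdot \frac{5}{12} = \frac{5}{2} \approx 2.5$)
$-109 + \left(50 - -13\right) X = -109 + \left(50 - -13\right) \frac{5}{2} = -109 + \left(50 + 13\right) \frac{5}{2} = -109 + 63 \cdot \frac{5}{2} = -109 + \frac{315}{2} = \frac{97}{2}$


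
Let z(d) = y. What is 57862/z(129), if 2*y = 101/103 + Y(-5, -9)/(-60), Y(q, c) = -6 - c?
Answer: 238391440/1917 ≈ 1.2436e+5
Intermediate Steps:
y = 1917/4120 (y = (101/103 + (-6 - 1*(-9))/(-60))/2 = (101*(1/103) + (-6 + 9)*(-1/60))/2 = (101/103 + 3*(-1/60))/2 = (101/103 - 1/20)/2 = (½)*(1917/2060) = 1917/4120 ≈ 0.46529)
z(d) = 1917/4120
57862/z(129) = 57862/(1917/4120) = 57862*(4120/1917) = 238391440/1917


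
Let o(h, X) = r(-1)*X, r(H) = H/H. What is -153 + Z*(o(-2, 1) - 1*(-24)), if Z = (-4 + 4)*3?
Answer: -153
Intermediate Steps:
r(H) = 1
o(h, X) = X (o(h, X) = 1*X = X)
Z = 0 (Z = 0*3 = 0)
-153 + Z*(o(-2, 1) - 1*(-24)) = -153 + 0*(1 - 1*(-24)) = -153 + 0*(1 + 24) = -153 + 0*25 = -153 + 0 = -153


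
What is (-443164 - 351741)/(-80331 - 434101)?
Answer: 794905/514432 ≈ 1.5452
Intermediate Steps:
(-443164 - 351741)/(-80331 - 434101) = -794905/(-514432) = -794905*(-1/514432) = 794905/514432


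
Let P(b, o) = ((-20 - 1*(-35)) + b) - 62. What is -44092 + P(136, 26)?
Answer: -44003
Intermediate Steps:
P(b, o) = -47 + b (P(b, o) = ((-20 + 35) + b) - 62 = (15 + b) - 62 = -47 + b)
-44092 + P(136, 26) = -44092 + (-47 + 136) = -44092 + 89 = -44003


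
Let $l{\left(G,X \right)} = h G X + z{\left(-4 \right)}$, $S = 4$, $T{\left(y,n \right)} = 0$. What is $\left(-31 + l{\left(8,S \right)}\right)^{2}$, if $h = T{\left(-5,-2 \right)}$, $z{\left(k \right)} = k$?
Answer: $1225$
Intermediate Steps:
$h = 0$
$l{\left(G,X \right)} = -4$ ($l{\left(G,X \right)} = 0 G X - 4 = 0 X - 4 = 0 - 4 = -4$)
$\left(-31 + l{\left(8,S \right)}\right)^{2} = \left(-31 - 4\right)^{2} = \left(-35\right)^{2} = 1225$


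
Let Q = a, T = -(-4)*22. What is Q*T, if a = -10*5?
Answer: -4400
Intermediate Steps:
a = -50
T = 88 (T = -1*(-88) = 88)
Q = -50
Q*T = -50*88 = -4400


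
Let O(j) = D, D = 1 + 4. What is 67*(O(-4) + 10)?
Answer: 1005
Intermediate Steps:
D = 5
O(j) = 5
67*(O(-4) + 10) = 67*(5 + 10) = 67*15 = 1005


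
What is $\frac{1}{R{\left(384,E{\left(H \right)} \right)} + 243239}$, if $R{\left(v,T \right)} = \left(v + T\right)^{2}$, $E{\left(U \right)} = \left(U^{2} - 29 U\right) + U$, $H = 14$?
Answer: $\frac{1}{278583} \approx 3.5896 \cdot 10^{-6}$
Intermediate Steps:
$E{\left(U \right)} = U^{2} - 28 U$
$R{\left(v,T \right)} = \left(T + v\right)^{2}$
$\frac{1}{R{\left(384,E{\left(H \right)} \right)} + 243239} = \frac{1}{\left(14 \left(-28 + 14\right) + 384\right)^{2} + 243239} = \frac{1}{\left(14 \left(-14\right) + 384\right)^{2} + 243239} = \frac{1}{\left(-196 + 384\right)^{2} + 243239} = \frac{1}{188^{2} + 243239} = \frac{1}{35344 + 243239} = \frac{1}{278583}$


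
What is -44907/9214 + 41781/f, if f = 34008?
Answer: -190371187/52224952 ≈ -3.6452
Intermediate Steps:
-44907/9214 + 41781/f = -44907/9214 + 41781/34008 = -44907*1/9214 + 41781*(1/34008) = -44907/9214 + 13927/11336 = -190371187/52224952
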